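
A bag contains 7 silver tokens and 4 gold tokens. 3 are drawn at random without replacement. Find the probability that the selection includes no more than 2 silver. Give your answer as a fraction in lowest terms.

26/33

There are C(11,3) = 165 ways to choose the 3.
The complement is exactly 3 silver: C(7,3)·C(4,0) = 35.
Probability = 1 − 35/165 = 130/165 = 26/33.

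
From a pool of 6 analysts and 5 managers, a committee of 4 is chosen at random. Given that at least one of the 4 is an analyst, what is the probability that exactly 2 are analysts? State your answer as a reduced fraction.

6/13

Work in counts. Selections with at least one analyst: C(11,4) − C(5,4) = 330 − 5 = 325.
Of those, selections where exactly 2 are analysts: C(6,2)·C(5,2) = 15·10 = 150.
Conditional probability = 150/325 = 6/13.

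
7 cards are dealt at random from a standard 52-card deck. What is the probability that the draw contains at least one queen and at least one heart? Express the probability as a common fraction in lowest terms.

53122231/133784560

There are C(52,7) = 133784560 possible draws.
By inclusion-exclusion on the complements, draws missing all queens or all hearts: C(48,7) + C(39,7) − C(36,7) = 73629072 + 15380937 − 8347680 = 80662329.
So draws with at least one of each: 133784560 − 80662329 = 53122231, probability 53122231/133784560.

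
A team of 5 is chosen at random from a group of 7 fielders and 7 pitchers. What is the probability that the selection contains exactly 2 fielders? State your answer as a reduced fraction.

105/286

Total number of selections: C(14,5) = 2002.
Selections with exactly 2 fielders: choose 2 of the 7 fielders and 3 of the 7 pitchers, C(7,2)·C(7,3) = 21·35 = 735.
Probability = 735/2002 = 105/286.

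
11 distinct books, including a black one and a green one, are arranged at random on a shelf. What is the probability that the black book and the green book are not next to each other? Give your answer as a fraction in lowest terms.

9/11

There are 11! = 39916800 arrangements.
Arrangements with the black book and the green book adjacent: 2·10! = 7257600.
So not adjacent: 39916800 − 7257600 = 32659200, probability 32659200/39916800 = 9/11.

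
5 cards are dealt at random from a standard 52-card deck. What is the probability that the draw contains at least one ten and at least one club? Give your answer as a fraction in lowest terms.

229297/866320

There are C(52,5) = 2598960 possible draws.
By inclusion-exclusion on the complements, draws missing all tens or all clubs: C(48,5) + C(39,5) − C(36,5) = 1712304 + 575757 − 376992 = 1911069.
So draws with at least one of each: 2598960 − 1911069 = 687891, probability 687891/2598960 = 229297/866320.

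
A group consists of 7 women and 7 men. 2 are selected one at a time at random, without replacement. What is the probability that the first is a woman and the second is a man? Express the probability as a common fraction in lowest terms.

7/26

Multiply the conditional probabilities at each draw: 7/14 · 7/13 = 49/182 = 7/26.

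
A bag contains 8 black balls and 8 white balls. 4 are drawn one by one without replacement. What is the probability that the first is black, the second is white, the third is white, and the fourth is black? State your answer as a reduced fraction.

Multiply the conditional probabilities at each draw: 8/16 · 8/15 · 7/14 · 7/13 = 3136/43680 = 14/195.

14/195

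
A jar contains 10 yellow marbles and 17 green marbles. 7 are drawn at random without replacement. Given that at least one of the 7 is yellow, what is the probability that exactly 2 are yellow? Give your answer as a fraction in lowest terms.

10710/33407

Work in counts. Selections with at least one yellow: C(27,7) − C(17,7) = 888030 − 19448 = 868582.
Of those, selections where exactly 2 are yellow: C(10,2)·C(17,5) = 45·6188 = 278460.
Conditional probability = 278460/868582 = 10710/33407.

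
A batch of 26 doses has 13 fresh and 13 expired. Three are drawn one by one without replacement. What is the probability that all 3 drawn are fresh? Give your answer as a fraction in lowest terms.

11/100

Multiply the conditional probabilities at each draw: 13/26 · 12/25 · 11/24 = 1716/15600 = 11/100.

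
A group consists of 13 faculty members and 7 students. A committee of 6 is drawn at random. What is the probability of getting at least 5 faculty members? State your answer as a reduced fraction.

715/2584

Total selections: C(20,6) = 38760.
Favorable selections (at least 5 faculty members): C(13,5)·C(7,1) + C(13,6)·C(7,0) = 9009 + 1716 = 10725.
Probability = 10725/38760 = 715/2584.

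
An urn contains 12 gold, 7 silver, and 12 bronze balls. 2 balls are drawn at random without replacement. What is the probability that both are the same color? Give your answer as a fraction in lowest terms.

There are C(31,2) = 465 ways to draw 2 balls.
All same color: C(12,2) + C(7,2) + C(12,2) = 66 + 21 + 66 = 153.
Probability = 153/465 = 51/155.

51/155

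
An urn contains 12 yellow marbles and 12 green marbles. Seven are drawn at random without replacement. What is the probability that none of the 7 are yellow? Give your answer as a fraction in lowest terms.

1/437

There are C(24,7) = 346104 possible selections.
Selections with no yellow (all green): C(12,7) = 792.
Probability = 792/346104 = 1/437.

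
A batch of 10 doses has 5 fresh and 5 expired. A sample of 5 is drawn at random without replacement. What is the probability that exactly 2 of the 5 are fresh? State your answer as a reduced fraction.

25/63

Total number of selections: C(10,5) = 252.
Selections with exactly 2 fresh: choose 2 of the 5 fresh and 3 of the 5 expired, C(5,2)·C(5,3) = 10·10 = 100.
Probability = 100/252 = 25/63.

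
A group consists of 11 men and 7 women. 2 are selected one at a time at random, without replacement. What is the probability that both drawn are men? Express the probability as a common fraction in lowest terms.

Multiply the conditional probabilities at each draw: 11/18 · 10/17 = 110/306 = 55/153.

55/153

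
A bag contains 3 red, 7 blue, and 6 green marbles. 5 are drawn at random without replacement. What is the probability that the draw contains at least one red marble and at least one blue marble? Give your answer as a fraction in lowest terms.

141/208

There are C(16,5) = 4368 possible draws.
By inclusion-exclusion on the complements, draws missing all red or all blue: C(13,5) + C(9,5) − C(6,5) = 1287 + 126 − 6 = 1407.
So draws with at least one of each: 4368 − 1407 = 2961, probability 2961/4368 = 141/208.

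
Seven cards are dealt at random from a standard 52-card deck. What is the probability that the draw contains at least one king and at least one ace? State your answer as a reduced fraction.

There are C(52,7) = 133784560 possible draws.
By inclusion-exclusion on the complements, draws missing all kings or all aces: C(48,7) + C(48,7) − C(44,7) = 73629072 + 73629072 − 38320568 = 108937576.
So draws with at least one of each: 133784560 − 108937576 = 24846984, probability 24846984/133784560 = 3105873/16723070.

3105873/16723070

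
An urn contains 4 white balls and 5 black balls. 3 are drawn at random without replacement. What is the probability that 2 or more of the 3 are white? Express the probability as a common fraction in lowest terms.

Total selections: C(9,3) = 84.
Favorable selections (2 or more white): C(4,2)·C(5,1) + C(4,3)·C(5,0) = 30 + 4 = 34.
Probability = 34/84 = 17/42.

17/42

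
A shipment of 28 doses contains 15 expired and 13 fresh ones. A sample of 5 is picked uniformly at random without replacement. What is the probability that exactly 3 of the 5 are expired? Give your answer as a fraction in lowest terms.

13/36

The sample space is all 5-subsets of the 28: C(28,5) = 98280.
Selections with exactly 3 expired: choose 3 of the 15 expired and 2 of the 13 fresh, C(15,3)·C(13,2) = 455·78 = 35490.
Probability = 35490/98280 = 13/36.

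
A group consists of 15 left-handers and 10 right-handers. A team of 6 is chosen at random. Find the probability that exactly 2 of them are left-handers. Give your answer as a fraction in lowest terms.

63/506

Total number of selections: C(25,6) = 177100.
Selections with exactly 2 left-handers: choose 2 of the 15 left-handers and 4 of the 10 right-handers, C(15,2)·C(10,4) = 105·210 = 22050.
Probability = 22050/177100 = 63/506.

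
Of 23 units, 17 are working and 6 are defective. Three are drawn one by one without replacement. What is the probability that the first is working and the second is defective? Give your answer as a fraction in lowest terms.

51/253

Multiply the conditional probabilities at each draw: 17/23 · 6/22 = 102/506 = 51/253.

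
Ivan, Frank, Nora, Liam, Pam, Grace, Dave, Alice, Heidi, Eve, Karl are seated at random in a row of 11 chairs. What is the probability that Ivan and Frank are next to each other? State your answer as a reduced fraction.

There are 11! = 39916800 arrangements.
Treat Ivan and Frank as a block: 10! arrangements of the blocks × 2 orders within the block = 2·3628800 = 7257600.
Probability = 7257600/39916800 = 2/11.

2/11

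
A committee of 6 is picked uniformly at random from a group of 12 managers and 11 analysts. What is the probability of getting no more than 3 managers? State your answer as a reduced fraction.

1942/3059

There are C(23,6) = 100947 ways to choose the 6.
Count the complement (more than 3 managers): C(12,4)·C(11,2) + C(12,5)·C(11,1) + C(12,6)·C(11,0) = 27225 + 8712 + 924 = 36861.
Probability = 1 − 36861/100947 = 64086/100947 = 1942/3059.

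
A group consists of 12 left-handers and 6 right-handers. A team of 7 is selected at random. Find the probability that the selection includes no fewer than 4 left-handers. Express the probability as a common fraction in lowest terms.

781/884

Total selections: C(18,7) = 31824.
Count the complement (fewer than 4 left-handers): C(12,1)·C(6,6) + C(12,2)·C(6,5) + C(12,3)·C(6,4) = 12 + 396 + 3300 = 3708.
Probability = 1 − 3708/31824 = 28116/31824 = 781/884.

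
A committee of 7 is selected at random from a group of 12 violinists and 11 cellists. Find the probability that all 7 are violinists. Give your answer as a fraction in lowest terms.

There are C(23,7) = 245157 possible selections.
Selections with all violinists: C(12,7) = 792.
Probability = 792/245157 = 24/7429.

24/7429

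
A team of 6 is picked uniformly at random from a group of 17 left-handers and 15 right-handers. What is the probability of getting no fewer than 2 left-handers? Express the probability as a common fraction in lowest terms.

There are C(32,6) = 906192 ways to choose the 6.
Count the complement (fewer than 2 left-handers): C(17,0)·C(15,6) + C(17,1)·C(15,5) = 5005 + 51051 = 56056.
Probability = 1 − 56056/906192 = 850136/906192 = 15181/16182.

15181/16182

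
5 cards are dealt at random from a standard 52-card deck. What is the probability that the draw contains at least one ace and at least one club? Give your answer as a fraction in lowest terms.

There are C(52,5) = 2598960 possible draws.
By inclusion-exclusion on the complements, draws missing all aces or all clubs: C(48,5) + C(39,5) − C(36,5) = 1712304 + 575757 − 376992 = 1911069.
So draws with at least one of each: 2598960 − 1911069 = 687891, probability 687891/2598960 = 229297/866320.

229297/866320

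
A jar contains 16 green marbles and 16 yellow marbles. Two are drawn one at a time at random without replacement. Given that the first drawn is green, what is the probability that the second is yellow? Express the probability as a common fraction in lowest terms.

After removing one green, 31 remain: 15 green and 16 yellow.
So the probability the next is yellow is 16/31.

16/31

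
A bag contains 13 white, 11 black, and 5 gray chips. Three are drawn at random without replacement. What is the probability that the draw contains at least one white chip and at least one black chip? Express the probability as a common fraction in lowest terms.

There are C(29,3) = 3654 possible draws.
By inclusion-exclusion on the complements, draws missing all white or all black: C(16,3) + C(18,3) − C(5,3) = 560 + 816 − 10 = 1366.
So draws with at least one of each: 3654 − 1366 = 2288, probability 2288/3654 = 1144/1827.

1144/1827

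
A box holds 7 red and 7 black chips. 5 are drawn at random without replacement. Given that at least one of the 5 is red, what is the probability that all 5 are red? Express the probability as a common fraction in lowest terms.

Work in counts. Selections with at least one red: C(14,5) − C(7,5) = 2002 − 21 = 1981.
Of those, selections where all 5 are red: C(7,5) = 21.
Conditional probability = 21/1981 = 3/283.

3/283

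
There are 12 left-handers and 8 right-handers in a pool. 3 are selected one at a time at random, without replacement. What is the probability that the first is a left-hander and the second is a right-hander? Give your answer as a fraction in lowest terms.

24/95

Multiply the conditional probabilities at each draw: 12/20 · 8/19 = 96/380 = 24/95.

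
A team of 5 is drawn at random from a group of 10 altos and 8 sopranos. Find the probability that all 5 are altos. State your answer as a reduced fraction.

There are C(18,5) = 8568 possible selections.
Selections with all altos: C(10,5) = 252.
Probability = 252/8568 = 1/34.

1/34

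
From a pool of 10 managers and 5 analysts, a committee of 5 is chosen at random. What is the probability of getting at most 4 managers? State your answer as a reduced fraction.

Total selections: C(15,5) = 3003.
The complement is exactly 5 managers: C(10,5)·C(5,0) = 252.
Probability = 1 − 252/3003 = 2751/3003 = 131/143.

131/143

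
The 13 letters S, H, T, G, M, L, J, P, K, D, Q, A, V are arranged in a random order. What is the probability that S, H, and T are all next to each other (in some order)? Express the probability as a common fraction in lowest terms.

There are 13! = 6227020800 arrangements.
Treat the three as one block: 11! placements × 3! orders within the block = 39916800·6 = 239500800.
Probability = 239500800/6227020800 = 1/26.

1/26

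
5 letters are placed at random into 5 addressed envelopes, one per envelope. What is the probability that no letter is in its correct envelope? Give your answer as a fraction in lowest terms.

11/30

There are 5! = 120 assignments.
By inclusion-exclusion, assignments with no fixed points: C(5,0)·5! − C(5,1)·4! + C(5,2)·3! − C(5,3)·2! + C(5,4)·1! − C(5,5)·0! = 44.
Probability = 44/120 = 11/30.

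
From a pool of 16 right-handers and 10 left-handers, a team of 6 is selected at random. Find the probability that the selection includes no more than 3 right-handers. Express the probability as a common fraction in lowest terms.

531/1265

There are C(26,6) = 230230 ways to choose the 6.
Count the complement (more than 3 right-handers): C(16,4)·C(10,2) + C(16,5)·C(10,1) + C(16,6)·C(10,0) = 81900 + 43680 + 8008 = 133588.
Probability = 1 − 133588/230230 = 96642/230230 = 531/1265.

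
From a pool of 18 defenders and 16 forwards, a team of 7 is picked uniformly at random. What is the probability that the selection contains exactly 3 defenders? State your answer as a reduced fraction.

There are C(34,7) = 5379616 ways to choose 7 from 34.
Selections with exactly 3 defenders: choose 3 of the 18 defenders and 4 of the 16 forwards, C(18,3)·C(16,4) = 816·1820 = 1485120.
Probability = 1485120/5379616 = 2730/9889.

2730/9889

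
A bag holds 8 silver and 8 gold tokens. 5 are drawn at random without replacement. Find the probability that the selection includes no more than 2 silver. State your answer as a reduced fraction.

1/2

Total selections: C(16,5) = 4368.
Favorable selections (no more than 2 silver): C(8,0)·C(8,5) + C(8,1)·C(8,4) + C(8,2)·C(8,3) = 56 + 560 + 1568 = 2184.
Probability = 2184/4368 = 1/2.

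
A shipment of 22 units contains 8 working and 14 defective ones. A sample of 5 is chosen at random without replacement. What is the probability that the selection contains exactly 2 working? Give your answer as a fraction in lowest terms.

728/1881

There are C(22,5) = 26334 ways to choose 5 from 22.
Selections with exactly 2 working: choose 2 of the 8 working and 3 of the 14 defective, C(8,2)·C(14,3) = 28·364 = 10192.
Probability = 10192/26334 = 728/1881.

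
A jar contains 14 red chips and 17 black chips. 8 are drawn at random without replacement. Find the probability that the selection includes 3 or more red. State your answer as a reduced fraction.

5717/6975

There are C(31,8) = 7888725 ways to choose the 8.
Count the complement (fewer than 3 red): C(14,0)·C(17,8) + C(14,1)·C(17,7) + C(14,2)·C(17,6) = 24310 + 272272 + 1126216 = 1422798.
Probability = 1 − 1422798/7888725 = 6465927/7888725 = 5717/6975.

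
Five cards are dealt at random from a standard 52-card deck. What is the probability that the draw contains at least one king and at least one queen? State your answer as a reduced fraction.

There are C(52,5) = 2598960 possible draws.
By inclusion-exclusion on the complements, draws missing all kings or all queens: C(48,5) + C(48,5) − C(44,5) = 1712304 + 1712304 − 1086008 = 2338600.
So draws with at least one of each: 2598960 − 2338600 = 260360, probability 260360/2598960 = 6509/64974.

6509/64974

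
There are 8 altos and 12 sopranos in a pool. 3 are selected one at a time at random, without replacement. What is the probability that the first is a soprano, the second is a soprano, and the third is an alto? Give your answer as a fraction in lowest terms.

Multiply the conditional probabilities at each draw: 12/20 · 11/19 · 8/18 = 1056/6840 = 44/285.

44/285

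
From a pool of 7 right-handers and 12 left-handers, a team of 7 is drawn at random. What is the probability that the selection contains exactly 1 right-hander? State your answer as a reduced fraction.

539/4199

There are C(19,7) = 50388 ways to choose 7 from 19.
Selections with exactly 1 right-hander: choose 1 of the 7 right-handers and 6 of the 12 left-handers, C(7,1)·C(12,6) = 7·924 = 6468.
Probability = 6468/50388 = 539/4199.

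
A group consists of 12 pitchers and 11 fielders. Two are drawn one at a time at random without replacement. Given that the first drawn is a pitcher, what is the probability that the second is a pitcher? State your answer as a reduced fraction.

After removing one pitcher, 22 remain: 11 pitchers and 11 fielders.
So the probability the next is a pitcher is 11/22 = 1/2.

1/2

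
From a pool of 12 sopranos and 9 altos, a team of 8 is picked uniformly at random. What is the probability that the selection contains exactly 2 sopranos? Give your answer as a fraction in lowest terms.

The sample space is all 8-subsets of the 21: C(21,8) = 203490.
Selections with exactly 2 sopranos: choose 2 of the 12 sopranos and 6 of the 9 altos, C(12,2)·C(9,6) = 66·84 = 5544.
Probability = 5544/203490 = 44/1615.

44/1615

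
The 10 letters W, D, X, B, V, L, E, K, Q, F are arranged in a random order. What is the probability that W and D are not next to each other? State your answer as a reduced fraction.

4/5

There are 10! = 3628800 arrangements.
Arrangements with W and D adjacent: 2·9! = 725760.
So not adjacent: 3628800 − 725760 = 2903040, probability 2903040/3628800 = 4/5.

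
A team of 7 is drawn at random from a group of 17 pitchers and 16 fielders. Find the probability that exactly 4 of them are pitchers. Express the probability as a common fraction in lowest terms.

The sample space is all 7-subsets of the 33: C(33,7) = 4272048.
Selections with exactly 4 pitchers: choose 4 of the 17 pitchers and 3 of the 16 fielders, C(17,4)·C(16,3) = 2380·560 = 1332800.
Probability = 1332800/4272048 = 83300/267003.

83300/267003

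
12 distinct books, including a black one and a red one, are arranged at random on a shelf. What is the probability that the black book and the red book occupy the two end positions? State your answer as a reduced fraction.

1/66

There are 12! = 479001600 arrangements.
Place the black book and the red book at the ends in 2 ways, arrange the remaining 10 in 10! = 3628800 ways: 2·3628800 = 7257600.
Probability = 7257600/479001600 = 1/66.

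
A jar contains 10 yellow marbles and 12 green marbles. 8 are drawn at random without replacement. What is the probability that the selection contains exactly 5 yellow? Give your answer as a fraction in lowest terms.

56/323

There are C(22,8) = 319770 ways to choose 8 from 22.
Selections with exactly 5 yellow: choose 5 of the 10 yellow and 3 of the 12 green, C(10,5)·C(12,3) = 252·220 = 55440.
Probability = 55440/319770 = 56/323.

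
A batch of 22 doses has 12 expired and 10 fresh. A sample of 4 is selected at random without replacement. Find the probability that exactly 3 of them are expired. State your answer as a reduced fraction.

40/133

The sample space is all 4-subsets of the 22: C(22,4) = 7315.
Selections with exactly 3 expired: choose 3 of the 12 expired and 1 of the 10 fresh, C(12,3)·C(10,1) = 220·10 = 2200.
Probability = 2200/7315 = 40/133.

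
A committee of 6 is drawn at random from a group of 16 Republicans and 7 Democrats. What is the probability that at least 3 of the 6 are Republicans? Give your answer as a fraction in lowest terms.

Total selections: C(23,6) = 100947.
Favorable selections (at least 3 Republicans): C(16,3)·C(7,3) + C(16,4)·C(7,2) + C(16,5)·C(7,1) + C(16,6)·C(7,0) = 19600 + 38220 + 30576 + 8008 = 96404.
Probability = 96404/100947 = 1252/1311.

1252/1311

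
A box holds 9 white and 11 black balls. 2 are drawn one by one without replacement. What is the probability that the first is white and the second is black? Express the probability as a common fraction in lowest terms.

Multiply the conditional probabilities at each draw: 9/20 · 11/19 = 99/380.

99/380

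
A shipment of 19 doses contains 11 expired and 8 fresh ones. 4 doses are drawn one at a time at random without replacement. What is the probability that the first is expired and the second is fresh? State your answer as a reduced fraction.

Multiply the conditional probabilities at each draw: 11/19 · 8/18 = 88/342 = 44/171.

44/171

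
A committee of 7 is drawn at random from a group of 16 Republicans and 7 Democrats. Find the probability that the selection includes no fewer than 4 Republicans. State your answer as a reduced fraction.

There are C(23,7) = 245157 ways to choose the 7.
Favorable selections (no fewer than 4 Republicans): C(16,4)·C(7,3) + C(16,5)·C(7,2) + C(16,6)·C(7,1) + C(16,7)·C(7,0) = 63700 + 91728 + 56056 + 11440 = 222924.
Probability = 222924/245157 = 74308/81719.

74308/81719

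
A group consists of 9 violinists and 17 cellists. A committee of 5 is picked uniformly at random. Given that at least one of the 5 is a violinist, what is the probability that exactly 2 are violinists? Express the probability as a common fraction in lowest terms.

Work in counts. Selections with at least one violinist: C(26,5) − C(17,5) = 65780 − 6188 = 59592.
Of those, selections where exactly 2 are violinists: C(9,2)·C(17,3) = 36·680 = 24480.
Conditional probability = 24480/59592 = 1020/2483.

1020/2483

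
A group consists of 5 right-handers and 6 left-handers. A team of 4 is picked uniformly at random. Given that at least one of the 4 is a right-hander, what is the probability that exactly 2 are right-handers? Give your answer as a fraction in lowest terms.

10/21

Work in counts. Selections with at least one right-hander: C(11,4) − C(6,4) = 330 − 15 = 315.
Of those, selections where exactly 2 are right-handers: C(5,2)·C(6,2) = 10·15 = 150.
Conditional probability = 150/315 = 10/21.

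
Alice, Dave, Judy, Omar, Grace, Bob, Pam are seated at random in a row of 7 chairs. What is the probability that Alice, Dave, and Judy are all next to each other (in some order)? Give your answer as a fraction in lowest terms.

There are 7! = 5040 arrangements.
Treat the three as one block: 5! placements × 3! orders within the block = 120·6 = 720.
Probability = 720/5040 = 1/7.

1/7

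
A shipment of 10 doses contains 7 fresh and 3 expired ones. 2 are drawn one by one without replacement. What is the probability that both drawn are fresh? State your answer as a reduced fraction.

7/15

Multiply the conditional probabilities at each draw: 7/10 · 6/9 = 42/90 = 7/15.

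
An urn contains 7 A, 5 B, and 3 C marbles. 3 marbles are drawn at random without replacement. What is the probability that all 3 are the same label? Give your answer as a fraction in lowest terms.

There are C(15,3) = 455 ways to draw 3 marbles.
All same label: C(7,3) + C(5,3) + C(3,3) = 35 + 10 + 1 = 46.
Probability = 46/455.

46/455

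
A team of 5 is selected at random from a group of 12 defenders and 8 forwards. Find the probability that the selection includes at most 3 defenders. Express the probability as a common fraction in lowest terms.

There are C(20,5) = 15504 ways to choose the 5.
Count the complement (more than 3 defenders): C(12,4)·C(8,1) + C(12,5)·C(8,0) = 3960 + 792 = 4752.
Probability = 1 − 4752/15504 = 10752/15504 = 224/323.

224/323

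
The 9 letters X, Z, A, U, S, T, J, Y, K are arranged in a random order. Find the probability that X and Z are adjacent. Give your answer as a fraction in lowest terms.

2/9

There are 9! = 362880 arrangements.
Treat X and Z as a block: 8! arrangements of the blocks × 2 orders within the block = 2·40320 = 80640.
Probability = 80640/362880 = 2/9.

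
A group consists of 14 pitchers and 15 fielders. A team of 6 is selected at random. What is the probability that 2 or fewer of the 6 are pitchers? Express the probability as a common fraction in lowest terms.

There are C(29,6) = 475020 ways to choose the 6.
Favorable selections (2 or fewer pitchers): C(14,0)·C(15,6) + C(14,1)·C(15,5) + C(14,2)·C(15,4) = 5005 + 42042 + 124215 = 171262.
Probability = 171262/475020 = 941/2610.

941/2610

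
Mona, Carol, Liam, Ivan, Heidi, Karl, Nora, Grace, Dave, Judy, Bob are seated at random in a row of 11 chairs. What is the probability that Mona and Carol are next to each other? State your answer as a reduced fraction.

2/11

There are 11! = 39916800 arrangements.
Treat Mona and Carol as a block: 10! arrangements of the blocks × 2 orders within the block = 2·3628800 = 7257600.
Probability = 7257600/39916800 = 2/11.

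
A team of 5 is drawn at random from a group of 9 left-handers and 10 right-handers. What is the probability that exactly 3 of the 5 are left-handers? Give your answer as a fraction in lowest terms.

105/323

The sample space is all 5-subsets of the 19: C(19,5) = 11628.
Selections with exactly 3 left-handers: choose 3 of the 9 left-handers and 2 of the 10 right-handers, C(9,3)·C(10,2) = 84·45 = 3780.
Probability = 3780/11628 = 105/323.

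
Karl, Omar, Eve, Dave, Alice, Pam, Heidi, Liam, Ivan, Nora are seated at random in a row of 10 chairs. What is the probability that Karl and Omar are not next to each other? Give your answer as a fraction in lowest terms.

There are 10! = 3628800 arrangements.
Arrangements with Karl and Omar adjacent: 2·9! = 725760.
So not adjacent: 3628800 − 725760 = 2903040, probability 2903040/3628800 = 4/5.

4/5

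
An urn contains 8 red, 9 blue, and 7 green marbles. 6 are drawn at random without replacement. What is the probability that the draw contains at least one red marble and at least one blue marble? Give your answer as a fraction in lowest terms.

There are C(24,6) = 134596 possible draws.
By inclusion-exclusion on the complements, draws missing all red or all blue: C(16,6) + C(15,6) − C(7,6) = 8008 + 5005 − 7 = 13006.
So draws with at least one of each: 134596 − 13006 = 121590, probability 121590/134596 = 8685/9614.

8685/9614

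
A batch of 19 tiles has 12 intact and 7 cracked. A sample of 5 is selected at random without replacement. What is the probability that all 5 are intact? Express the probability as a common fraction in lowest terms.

There are C(19,5) = 11628 possible selections.
Selections with all intact: C(12,5) = 792.
Probability = 792/11628 = 22/323.

22/323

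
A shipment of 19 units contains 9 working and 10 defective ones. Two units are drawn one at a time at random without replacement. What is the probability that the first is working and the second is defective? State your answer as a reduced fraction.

5/19

Multiply the conditional probabilities at each draw: 9/19 · 10/18 = 90/342 = 5/19.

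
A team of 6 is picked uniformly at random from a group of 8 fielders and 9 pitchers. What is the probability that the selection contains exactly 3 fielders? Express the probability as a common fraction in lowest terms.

There are C(17,6) = 12376 ways to choose 6 from 17.
Selections with exactly 3 fielders: choose 3 of the 8 fielders and 3 of the 9 pitchers, C(8,3)·C(9,3) = 56·84 = 4704.
Probability = 4704/12376 = 84/221.

84/221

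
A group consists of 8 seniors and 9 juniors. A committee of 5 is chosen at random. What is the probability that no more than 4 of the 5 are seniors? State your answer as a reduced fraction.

Total selections: C(17,5) = 6188.
The complement is exactly 5 seniors: C(8,5)·C(9,0) = 56.
Probability = 1 − 56/6188 = 6132/6188 = 219/221.

219/221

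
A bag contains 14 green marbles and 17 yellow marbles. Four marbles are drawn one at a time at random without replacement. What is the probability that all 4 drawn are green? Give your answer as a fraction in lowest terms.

Multiply the conditional probabilities at each draw: 14/31 · 13/30 · 12/29 · 11/28 = 24024/755160 = 143/4495.

143/4495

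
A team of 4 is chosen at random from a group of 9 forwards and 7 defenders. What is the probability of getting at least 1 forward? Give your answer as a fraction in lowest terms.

51/52

Total selections: C(16,4) = 1820.
Favorable selections (at least 1 forward): C(9,1)·C(7,3) + C(9,2)·C(7,2) + C(9,3)·C(7,1) + C(9,4)·C(7,0) = 315 + 756 + 588 + 126 = 1785.
Probability = 1785/1820 = 51/52.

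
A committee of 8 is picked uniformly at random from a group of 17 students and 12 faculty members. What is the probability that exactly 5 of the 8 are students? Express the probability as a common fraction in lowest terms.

1904/6003

There are C(29,8) = 4292145 ways to choose 8 from 29.
Selections with exactly 5 students: choose 5 of the 17 students and 3 of the 12 faculty members, C(17,5)·C(12,3) = 6188·220 = 1361360.
Probability = 1361360/4292145 = 1904/6003.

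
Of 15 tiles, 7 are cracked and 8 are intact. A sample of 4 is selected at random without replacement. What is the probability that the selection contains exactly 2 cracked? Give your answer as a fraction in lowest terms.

Total number of selections: C(15,4) = 1365.
Selections with exactly 2 cracked: choose 2 of the 7 cracked and 2 of the 8 intact, C(7,2)·C(8,2) = 21·28 = 588.
Probability = 588/1365 = 28/65.

28/65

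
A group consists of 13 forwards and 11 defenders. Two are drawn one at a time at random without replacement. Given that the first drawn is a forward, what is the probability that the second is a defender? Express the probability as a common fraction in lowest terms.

11/23

After removing one forward, 23 remain: 12 forwards and 11 defenders.
So the probability the next is a defender is 11/23.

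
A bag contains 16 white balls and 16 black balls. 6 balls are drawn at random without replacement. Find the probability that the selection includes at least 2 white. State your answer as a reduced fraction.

14791/16182

Total selections: C(32,6) = 906192.
Count the complement (fewer than 2 white): C(16,0)·C(16,6) + C(16,1)·C(16,5) = 8008 + 69888 = 77896.
Probability = 1 − 77896/906192 = 828296/906192 = 14791/16182.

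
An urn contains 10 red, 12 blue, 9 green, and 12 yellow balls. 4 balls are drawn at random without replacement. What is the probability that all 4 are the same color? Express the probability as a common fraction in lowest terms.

There are C(43,4) = 123410 ways to draw 4 balls.
All same color: C(10,4) + C(12,4) + C(9,4) + C(12,4) = 210 + 495 + 126 + 495 = 1326.
Probability = 1326/123410 = 663/61705.

663/61705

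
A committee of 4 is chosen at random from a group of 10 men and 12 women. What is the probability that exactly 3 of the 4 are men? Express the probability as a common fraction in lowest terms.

The sample space is all 4-subsets of the 22: C(22,4) = 7315.
Selections with exactly 3 men: choose 3 of the 10 men and 1 of the 12 women, C(10,3)·C(12,1) = 120·12 = 1440.
Probability = 1440/7315 = 288/1463.

288/1463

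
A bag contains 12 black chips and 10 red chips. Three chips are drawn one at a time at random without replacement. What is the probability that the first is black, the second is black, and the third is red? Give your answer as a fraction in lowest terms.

Multiply the conditional probabilities at each draw: 12/22 · 11/21 · 10/20 = 1320/9240 = 1/7.

1/7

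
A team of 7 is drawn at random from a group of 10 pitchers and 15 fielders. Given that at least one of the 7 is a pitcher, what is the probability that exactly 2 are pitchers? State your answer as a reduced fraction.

Work in counts. Selections with at least one pitcher: C(25,7) − C(15,7) = 480700 − 6435 = 474265.
Of those, selections where exactly 2 are pitchers: C(10,2)·C(15,5) = 45·3003 = 135135.
Conditional probability = 135135/474265 = 2457/8623.

2457/8623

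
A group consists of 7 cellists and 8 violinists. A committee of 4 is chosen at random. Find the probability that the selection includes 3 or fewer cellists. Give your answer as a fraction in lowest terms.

There are C(15,4) = 1365 ways to choose the 4.
The complement is exactly 4 cellists: C(7,4)·C(8,0) = 35.
Probability = 1 − 35/1365 = 1330/1365 = 38/39.

38/39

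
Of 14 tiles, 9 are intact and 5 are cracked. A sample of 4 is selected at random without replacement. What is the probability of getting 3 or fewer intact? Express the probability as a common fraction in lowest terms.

Total selections: C(14,4) = 1001.
The complement is exactly 4 intact: C(9,4)·C(5,0) = 126.
Probability = 1 − 126/1001 = 875/1001 = 125/143.

125/143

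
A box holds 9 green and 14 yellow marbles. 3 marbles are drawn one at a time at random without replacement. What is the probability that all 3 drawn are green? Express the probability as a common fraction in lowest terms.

Multiply the conditional probabilities at each draw: 9/23 · 8/22 · 7/21 = 504/10626 = 12/253.

12/253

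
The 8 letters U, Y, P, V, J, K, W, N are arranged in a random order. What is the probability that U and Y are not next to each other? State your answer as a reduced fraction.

There are 8! = 40320 arrangements.
Arrangements with U and Y adjacent: 2·7! = 10080.
So not adjacent: 40320 − 10080 = 30240, probability 30240/40320 = 3/4.

3/4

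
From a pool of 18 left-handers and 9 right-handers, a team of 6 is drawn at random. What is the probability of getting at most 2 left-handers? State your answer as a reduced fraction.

721/9867

Total selections: C(27,6) = 296010.
Favorable selections (at most 2 left-handers): C(18,0)·C(9,6) + C(18,1)·C(9,5) + C(18,2)·C(9,4) = 84 + 2268 + 19278 = 21630.
Probability = 21630/296010 = 721/9867.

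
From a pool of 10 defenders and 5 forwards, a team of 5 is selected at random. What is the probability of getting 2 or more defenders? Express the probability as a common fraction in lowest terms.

984/1001

There are C(15,5) = 3003 ways to choose the 5.
Count the complement (fewer than 2 defenders): C(10,0)·C(5,5) + C(10,1)·C(5,4) = 1 + 50 = 51.
Probability = 1 − 51/3003 = 2952/3003 = 984/1001.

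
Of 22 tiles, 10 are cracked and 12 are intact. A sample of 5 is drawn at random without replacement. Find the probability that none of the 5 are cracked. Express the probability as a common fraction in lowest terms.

There are C(22,5) = 26334 possible selections.
Selections with no cracked (all intact): C(12,5) = 792.
Probability = 792/26334 = 4/133.

4/133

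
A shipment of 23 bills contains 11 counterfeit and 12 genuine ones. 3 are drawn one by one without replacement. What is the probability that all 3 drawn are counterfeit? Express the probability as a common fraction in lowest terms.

Multiply the conditional probabilities at each draw: 11/23 · 10/22 · 9/21 = 990/10626 = 15/161.

15/161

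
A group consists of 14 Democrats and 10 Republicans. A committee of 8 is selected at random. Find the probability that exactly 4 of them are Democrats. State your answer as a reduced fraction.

The sample space is all 8-subsets of the 24: C(24,8) = 735471.
Selections with exactly 4 Democrats: choose 4 of the 14 Democrats and 4 of the 10 Republicans, C(14,4)·C(10,4) = 1001·210 = 210210.
Probability = 210210/735471 = 6370/22287.

6370/22287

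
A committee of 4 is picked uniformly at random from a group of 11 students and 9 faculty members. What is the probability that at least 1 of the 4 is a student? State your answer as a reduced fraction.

1573/1615

Total selections: C(20,4) = 4845.
The complement is all 4 are faculty members: C(9,4) = 126.
Probability = 1 − 126/4845 = 4719/4845 = 1573/1615.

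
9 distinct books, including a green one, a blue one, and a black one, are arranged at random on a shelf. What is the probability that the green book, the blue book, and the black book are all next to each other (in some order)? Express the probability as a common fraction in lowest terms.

1/12

There are 9! = 362880 arrangements.
Treat the three as one block: 7! placements × 3! orders within the block = 5040·6 = 30240.
Probability = 30240/362880 = 1/12.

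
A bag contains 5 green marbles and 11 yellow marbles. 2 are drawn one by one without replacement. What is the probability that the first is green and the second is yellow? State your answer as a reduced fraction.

Multiply the conditional probabilities at each draw: 5/16 · 11/15 = 55/240 = 11/48.

11/48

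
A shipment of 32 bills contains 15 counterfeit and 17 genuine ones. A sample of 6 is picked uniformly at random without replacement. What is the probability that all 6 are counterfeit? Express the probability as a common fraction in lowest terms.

715/129456

There are C(32,6) = 906192 possible selections.
Selections with all counterfeit: C(15,6) = 5005.
Probability = 5005/906192 = 715/129456.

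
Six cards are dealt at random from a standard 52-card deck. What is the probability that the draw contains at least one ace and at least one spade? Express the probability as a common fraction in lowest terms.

There are C(52,6) = 20358520 possible draws.
By inclusion-exclusion on the complements, draws missing all aces or all spades: C(48,6) + C(39,6) − C(36,6) = 12271512 + 3262623 − 1947792 = 13586343.
So draws with at least one of each: 20358520 − 13586343 = 6772177, probability 6772177/20358520.

6772177/20358520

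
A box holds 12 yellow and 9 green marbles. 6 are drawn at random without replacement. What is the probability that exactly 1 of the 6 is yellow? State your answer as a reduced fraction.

9/323

The sample space is all 6-subsets of the 21: C(21,6) = 54264.
Selections with exactly 1 yellow: choose 1 of the 12 yellow and 5 of the 9 green, C(12,1)·C(9,5) = 12·126 = 1512.
Probability = 1512/54264 = 9/323.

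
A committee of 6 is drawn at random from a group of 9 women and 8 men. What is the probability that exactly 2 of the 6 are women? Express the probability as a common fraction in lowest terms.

45/221

The sample space is all 6-subsets of the 17: C(17,6) = 12376.
Selections with exactly 2 women: choose 2 of the 9 women and 4 of the 8 men, C(9,2)·C(8,4) = 36·70 = 2520.
Probability = 2520/12376 = 45/221.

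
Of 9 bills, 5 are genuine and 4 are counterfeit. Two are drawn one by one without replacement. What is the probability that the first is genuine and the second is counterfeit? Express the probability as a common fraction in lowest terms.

5/18

Multiply the conditional probabilities at each draw: 5/9 · 4/8 = 20/72 = 5/18.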